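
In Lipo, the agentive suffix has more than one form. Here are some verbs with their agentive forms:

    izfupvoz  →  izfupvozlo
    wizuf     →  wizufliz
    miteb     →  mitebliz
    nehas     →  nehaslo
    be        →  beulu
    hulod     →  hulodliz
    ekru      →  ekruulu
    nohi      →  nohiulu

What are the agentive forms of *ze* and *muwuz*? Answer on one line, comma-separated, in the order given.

The alternation tracks the final sound of the stem — -lo when the stem ends in a sibilant (*izfupvoz*, *nehas*); -liz when the stem ends in a non-sibilant consonant (*wizuf*, *miteb*, *hulod*); -ulu when the stem ends in a vowel (*be*, *ekru*, *nohi*).
*ze* — final sound /e/ (a vowel) → -ulu → *zeulu*.
Since the final sound of *muwuz* is /z/ (a sibilant), it takes -lo, giving *muwuzlo*.

zeulu, muwuzlo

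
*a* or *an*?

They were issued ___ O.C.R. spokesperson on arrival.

The indefinite article is chosen by the initial *sound* of the following word, not its spelling.
The initialism *O.C.R.* is read letter by letter; the first letter, O, is pronounced /oʊ/, which begins with a vowel sound.
So the article is *an*: They were issued an O.C.R. spokesperson on arrival.

an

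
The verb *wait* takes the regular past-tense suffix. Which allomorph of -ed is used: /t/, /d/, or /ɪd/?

The stem *wait* ends in /t/ or /d/.
The -ed suffix is realized as /ɪd/ after /t, d/; as /t/ after other voiceless consonants; and as /d/ after other voiced sounds.
So -ed on *wait* is pronounced /ɪd/.

/ɪd/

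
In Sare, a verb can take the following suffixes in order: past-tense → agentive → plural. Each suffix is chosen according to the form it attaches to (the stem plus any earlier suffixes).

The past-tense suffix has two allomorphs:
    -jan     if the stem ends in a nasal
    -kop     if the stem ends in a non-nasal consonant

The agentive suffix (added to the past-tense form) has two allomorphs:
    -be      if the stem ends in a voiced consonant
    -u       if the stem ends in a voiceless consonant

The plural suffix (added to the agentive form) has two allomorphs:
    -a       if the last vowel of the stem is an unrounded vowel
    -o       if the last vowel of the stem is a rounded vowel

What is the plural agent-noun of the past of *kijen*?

kijenjanbea

The final consonant of *kijen* is /n/, which is a nasal, so the past-tense suffix is -jan, giving *kijenjan*.
The past-tense form *kijenjan* — final consonant /n/ (voiced) → -be → *kijenjanbe*.
The last vowel of the agentive form *kijenjanbe* is /e/, which is an unrounded vowel, so the plural suffix is -a, giving *kijenjanbea*.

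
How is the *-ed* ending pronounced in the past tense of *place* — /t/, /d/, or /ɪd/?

/t/

The stem *place* ends in a voiceless consonant other than /t/.
The -ed suffix is realized as /ɪd/ after /t, d/; as /t/ after other voiceless consonants; and as /d/ after other voiced sounds.
So -ed on *place* is pronounced /t/.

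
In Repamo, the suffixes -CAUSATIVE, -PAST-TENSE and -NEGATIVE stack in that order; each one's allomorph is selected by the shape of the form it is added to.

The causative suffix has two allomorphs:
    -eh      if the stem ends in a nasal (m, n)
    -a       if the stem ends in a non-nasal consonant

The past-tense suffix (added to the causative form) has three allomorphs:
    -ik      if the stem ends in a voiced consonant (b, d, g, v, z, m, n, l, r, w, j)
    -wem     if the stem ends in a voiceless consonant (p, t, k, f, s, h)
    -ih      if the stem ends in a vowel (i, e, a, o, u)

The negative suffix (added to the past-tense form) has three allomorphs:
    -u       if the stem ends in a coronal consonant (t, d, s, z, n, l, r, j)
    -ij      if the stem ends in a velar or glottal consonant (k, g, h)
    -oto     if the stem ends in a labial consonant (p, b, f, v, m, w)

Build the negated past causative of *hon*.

The final consonant of *hon* is /n/, which is a nasal, so the causative suffix is -eh, giving *honeh*.
The final sound of the causative form *honeh* is /h/, which is a voiceless consonant, so the past-tense suffix is -wem, giving *honehwem*.
The final consonant of the past-tense form *honehwem* is /m/, which is labial, so the negative suffix is -oto, giving *honehwemoto*.

honehwemoto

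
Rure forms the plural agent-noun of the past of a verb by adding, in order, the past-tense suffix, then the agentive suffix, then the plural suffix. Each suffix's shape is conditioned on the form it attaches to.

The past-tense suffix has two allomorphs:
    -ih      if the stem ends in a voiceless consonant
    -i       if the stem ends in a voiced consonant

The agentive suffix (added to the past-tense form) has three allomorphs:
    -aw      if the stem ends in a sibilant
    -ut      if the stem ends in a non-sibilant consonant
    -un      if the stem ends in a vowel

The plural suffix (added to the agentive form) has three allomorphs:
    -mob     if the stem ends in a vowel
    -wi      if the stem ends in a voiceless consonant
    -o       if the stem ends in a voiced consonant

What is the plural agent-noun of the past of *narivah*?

narivahihutwi

*narivah* — final consonant /h/ (voiceless) → -ih → *narivahih*.
The final sound of the past-tense form *narivahih* is /h/, which is a non-sibilant consonant, so the agentive suffix is -ut, giving *narivahihut*.
The agentive form *narivahihut* — final sound /t/ (a voiceless consonant) → -wi → *narivahihutwi*.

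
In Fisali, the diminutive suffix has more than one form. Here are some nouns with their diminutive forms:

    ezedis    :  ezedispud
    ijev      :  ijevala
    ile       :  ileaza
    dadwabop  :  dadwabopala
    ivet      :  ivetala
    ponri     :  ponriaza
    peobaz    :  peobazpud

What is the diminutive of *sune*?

The suffix is conditioned by the final sound: -pud when the stem ends in a sibilant (*ezedis*, *peobaz*); -ala when the stem ends in a non-sibilant consonant (*ijev*, *dadwabop*, *ivet*); -aza when the stem ends in a vowel (*ile*, *ponri*).
*sune* — final sound /e/ (a vowel) → -aza → *suneaza*.

suneaza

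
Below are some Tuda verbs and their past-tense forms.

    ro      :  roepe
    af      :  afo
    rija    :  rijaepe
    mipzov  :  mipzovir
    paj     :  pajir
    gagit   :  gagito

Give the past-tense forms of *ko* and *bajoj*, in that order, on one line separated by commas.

The suffix is conditioned by the final sound: -o when the stem ends in a voiceless consonant (*af*, *gagit*); -ir when the stem ends in a voiced consonant (*mipzov*, *paj*); -epe when the stem ends in a vowel (*ro*, *rija*).
*ko* — final sound /o/ (a vowel) → -epe → *koepe*.
*bajoj* — final sound /j/ (a voiced consonant) → -ir → *bajojir*.

koepe, bajojir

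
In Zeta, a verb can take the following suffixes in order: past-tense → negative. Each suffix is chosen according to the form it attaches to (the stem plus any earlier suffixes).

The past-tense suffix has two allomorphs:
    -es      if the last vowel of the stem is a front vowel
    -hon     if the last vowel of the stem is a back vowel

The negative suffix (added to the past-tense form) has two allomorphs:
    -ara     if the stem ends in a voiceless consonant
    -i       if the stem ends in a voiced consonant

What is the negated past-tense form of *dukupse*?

The last vowel of *dukupse* is /e/, which is a front vowel, so the past-tense suffix is -es, giving *dukupsees*.
The past-tense form *dukupsees* — final consonant /s/ (voiceless) → -ara → *dukupseesara*.

dukupseesara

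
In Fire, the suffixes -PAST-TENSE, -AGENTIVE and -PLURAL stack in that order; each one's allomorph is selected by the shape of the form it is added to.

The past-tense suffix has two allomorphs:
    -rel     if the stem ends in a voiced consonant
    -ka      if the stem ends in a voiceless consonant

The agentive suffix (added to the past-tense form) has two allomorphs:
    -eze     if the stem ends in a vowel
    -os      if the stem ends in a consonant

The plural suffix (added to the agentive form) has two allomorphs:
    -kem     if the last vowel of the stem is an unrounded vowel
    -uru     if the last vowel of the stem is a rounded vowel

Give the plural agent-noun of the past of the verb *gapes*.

*gapes*: final consonant = /s/, voiceless → -ka → *gapeska*.
The final sound of the past-tense form *gapeska* is /a/, which is a vowel, so the agentive suffix is -eze, giving *gapeskaeze*.
The agentive form *gapeskaeze* — last vowel /e/ (an unrounded vowel) → -kem → *gapeskaezekem*.

gapeskaezekem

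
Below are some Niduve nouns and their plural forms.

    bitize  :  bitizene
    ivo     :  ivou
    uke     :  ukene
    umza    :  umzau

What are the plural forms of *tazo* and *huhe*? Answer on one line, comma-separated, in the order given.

tazou, huhene

The suffix is conditioned by the last vowel: -ne when the last vowel of the stem is a front vowel (*bitize*, *uke*); -u when the last vowel of the stem is a back vowel (*ivo*, *umza*).
Since the last vowel of *tazo* is /o/ (a back vowel), it takes -u, giving *tazou*.
*huhe* — last vowel /e/ (a front vowel) → -ne → *huhene*.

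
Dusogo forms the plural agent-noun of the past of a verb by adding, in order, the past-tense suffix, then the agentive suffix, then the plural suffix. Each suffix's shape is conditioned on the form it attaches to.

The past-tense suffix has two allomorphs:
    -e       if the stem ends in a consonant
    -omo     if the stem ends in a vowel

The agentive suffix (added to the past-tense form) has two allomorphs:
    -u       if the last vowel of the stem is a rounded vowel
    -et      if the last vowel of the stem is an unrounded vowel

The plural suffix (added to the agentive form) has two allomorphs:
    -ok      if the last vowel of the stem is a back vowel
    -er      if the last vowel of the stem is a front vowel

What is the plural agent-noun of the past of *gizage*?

The final sound of *gizage* is /e/, which is a vowel, so the past-tense suffix is -omo, giving *gizageomo*.
The past-tense form *gizageomo*: last vowel = /o/, a rounded vowel → -u → *gizageomou*.
The agentive form *gizageomou*: last vowel = /u/, a back vowel → -ok → *gizageomouok*.

gizageomouok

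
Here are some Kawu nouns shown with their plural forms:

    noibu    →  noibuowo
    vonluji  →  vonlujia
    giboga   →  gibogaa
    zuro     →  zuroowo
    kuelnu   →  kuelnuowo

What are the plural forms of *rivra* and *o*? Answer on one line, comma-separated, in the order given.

The alternation tracks the last vowel of the stem — -owo when the last vowel of the stem is a rounded vowel (*noibu*, *zuro*, *kuelnu*); -a when the last vowel of the stem is an unrounded vowel (*vonluji*, *giboga*).
The last vowel of *rivra* is /a/, which is an unrounded vowel, so the suffix is -a, giving *rivraa*.
*o*: last vowel = /o/, a rounded vowel → -owo → *oowo*.

rivraa, oowo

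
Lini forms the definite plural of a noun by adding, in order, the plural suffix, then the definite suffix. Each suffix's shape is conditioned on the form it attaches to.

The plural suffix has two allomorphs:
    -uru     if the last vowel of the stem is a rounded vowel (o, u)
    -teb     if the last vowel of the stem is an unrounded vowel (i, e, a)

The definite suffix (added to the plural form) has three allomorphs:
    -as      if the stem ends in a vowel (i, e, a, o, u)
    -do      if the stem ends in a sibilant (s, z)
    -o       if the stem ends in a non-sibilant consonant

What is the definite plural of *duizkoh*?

The last vowel of *duizkoh* is /o/, which is a rounded vowel, so the plural suffix is -uru, giving *duizkohuru*.
The plural form *duizkohuru*: final sound = /u/, a vowel → -as → *duizkohuruas*.

duizkohuruas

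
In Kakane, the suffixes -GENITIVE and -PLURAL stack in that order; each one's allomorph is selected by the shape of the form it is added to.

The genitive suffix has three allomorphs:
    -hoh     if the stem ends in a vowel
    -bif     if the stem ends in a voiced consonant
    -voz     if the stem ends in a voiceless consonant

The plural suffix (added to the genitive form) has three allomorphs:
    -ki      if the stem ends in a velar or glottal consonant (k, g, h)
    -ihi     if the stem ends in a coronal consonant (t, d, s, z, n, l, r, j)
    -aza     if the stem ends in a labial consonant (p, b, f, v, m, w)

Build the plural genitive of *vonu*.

vonuhohki

*vonu* — final sound /u/ (a vowel) → -hoh → *vonuhoh*.
The genitive form *vonuhoh*: final consonant = /h/, velar/glottal → -ki → *vonuhohki*.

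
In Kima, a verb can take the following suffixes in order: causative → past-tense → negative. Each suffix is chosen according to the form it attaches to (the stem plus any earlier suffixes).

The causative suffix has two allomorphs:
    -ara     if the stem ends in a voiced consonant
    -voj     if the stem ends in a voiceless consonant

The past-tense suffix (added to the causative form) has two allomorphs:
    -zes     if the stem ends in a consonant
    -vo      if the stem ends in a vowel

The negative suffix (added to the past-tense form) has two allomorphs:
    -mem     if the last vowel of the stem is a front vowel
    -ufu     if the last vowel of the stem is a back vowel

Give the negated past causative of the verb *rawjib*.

*rawjib*: final consonant = /b/, voiced → -ara → *rawjibara*.
Since the final sound of the causative form *rawjibara* is /a/ (a vowel), it takes -vo, giving *rawjibaravo*.
The past-tense form *rawjibaravo*: last vowel = /o/, a back vowel → -ufu → *rawjibaravoufu*.

rawjibaravoufu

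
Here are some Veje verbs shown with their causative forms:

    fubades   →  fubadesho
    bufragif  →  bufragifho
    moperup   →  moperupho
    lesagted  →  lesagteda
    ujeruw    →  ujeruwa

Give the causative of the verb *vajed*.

vajeda

The suffix is conditioned by the final consonant: -ho when the stem ends in a voiceless consonant (*fubades*, *bufragif*, *moperup*); -a when the stem ends in a voiced consonant (*lesagted*, *ujeruw*).
Since the final consonant of *vajed* is /d/ (voiced), it takes -a, giving *vajeda*.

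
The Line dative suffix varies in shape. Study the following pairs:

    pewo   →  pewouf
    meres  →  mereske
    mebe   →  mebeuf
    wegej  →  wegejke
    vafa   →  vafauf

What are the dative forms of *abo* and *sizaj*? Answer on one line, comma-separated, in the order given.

abouf, sizajke

The pattern is consonant vs. vowel: -ke when the stem ends in a consonant (*meres*, *wegej*); -uf when the stem ends in a vowel (*pewo*, *mebe*, *vafa*).
*abo* — final sound /o/ (a vowel) → -uf → *abouf*.
Since the final sound of *sizaj* is /j/ (a consonant), it takes -ke, giving *sizajke*.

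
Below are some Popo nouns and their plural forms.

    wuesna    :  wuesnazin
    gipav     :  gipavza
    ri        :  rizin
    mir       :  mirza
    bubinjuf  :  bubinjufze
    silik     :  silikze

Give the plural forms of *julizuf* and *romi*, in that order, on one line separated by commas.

julizufze, romizin

The alternation tracks the final sound of the stem — -ze when the stem ends in a voiceless consonant (*bubinjuf*, *silik*); -za when the stem ends in a voiced consonant (*gipav*, *mir*); -zin when the stem ends in a vowel (*wuesna*, *ri*).
*julizuf* — final sound /f/ (a voiceless consonant) → -ze → *julizufze*.
Since the final sound of *romi* is /i/ (a vowel), it takes -zin, giving *romizin*.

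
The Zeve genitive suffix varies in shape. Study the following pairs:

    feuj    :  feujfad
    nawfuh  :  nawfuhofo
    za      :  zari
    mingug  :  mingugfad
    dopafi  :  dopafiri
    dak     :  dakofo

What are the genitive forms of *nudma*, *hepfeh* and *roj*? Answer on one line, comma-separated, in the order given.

The pattern is voicing of the final sound: -ofo when the stem ends in a voiceless consonant (*nawfuh*, *dak*); -fad when the stem ends in a voiced consonant (*feuj*, *mingug*); -ri when the stem ends in a vowel (*za*, *dopafi*).
*nudma*: final sound = /a/, a vowel → -ri → *nudmari*.
*hepfeh* — final sound /h/ (a voiceless consonant) → -ofo → *hepfehofo*.
*roj*: final sound = /j/, a voiced consonant → -fad → *rojfad*.

nudmari, hepfehofo, rojfad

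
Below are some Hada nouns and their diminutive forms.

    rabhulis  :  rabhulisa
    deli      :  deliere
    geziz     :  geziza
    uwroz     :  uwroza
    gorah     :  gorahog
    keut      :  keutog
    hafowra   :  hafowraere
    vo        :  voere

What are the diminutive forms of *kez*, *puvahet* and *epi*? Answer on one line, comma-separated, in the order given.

The suffix is conditioned by the final sound: -a when the stem ends in a sibilant (*rabhulis*, *geziz*, *uwroz*); -og when the stem ends in a non-sibilant consonant (*gorah*, *keut*); -ere when the stem ends in a vowel (*deli*, *hafowra*, *vo*).
The final sound of *kez* is /z/, which is a sibilant, so the suffix is -a, giving *keza*.
The final sound of *puvahet* is /t/, which is a non-sibilant consonant, so the suffix is -og, giving *puvahetog*.
*epi*: final sound = /i/, a vowel → -ere → *epiere*.

keza, puvahetog, epiere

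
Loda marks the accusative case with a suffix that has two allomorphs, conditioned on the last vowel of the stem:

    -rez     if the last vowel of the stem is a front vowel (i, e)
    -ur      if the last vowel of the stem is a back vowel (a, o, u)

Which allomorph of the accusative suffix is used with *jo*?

*jo* — last vowel /o/ (a back vowel) → -ur.

-ur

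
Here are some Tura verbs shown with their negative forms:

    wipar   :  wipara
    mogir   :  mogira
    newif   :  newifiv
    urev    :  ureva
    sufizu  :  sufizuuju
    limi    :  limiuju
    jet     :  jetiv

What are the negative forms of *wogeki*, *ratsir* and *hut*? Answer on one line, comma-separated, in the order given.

wogekiuju, ratsira, hutiv

The suffix is conditioned by the final sound: -iv when the stem ends in a voiceless consonant (*newif*, *jet*); -a when the stem ends in a voiced consonant (*wipar*, *mogir*, *urev*); -uju when the stem ends in a vowel (*sufizu*, *limi*).
Since the final sound of *wogeki* is /i/ (a vowel), it takes -uju, giving *wogekiuju*.
Since the final sound of *ratsir* is /r/ (a voiced consonant), it takes -a, giving *ratsira*.
*hut*: final sound = /t/, a voiceless consonant → -iv → *hutiv*.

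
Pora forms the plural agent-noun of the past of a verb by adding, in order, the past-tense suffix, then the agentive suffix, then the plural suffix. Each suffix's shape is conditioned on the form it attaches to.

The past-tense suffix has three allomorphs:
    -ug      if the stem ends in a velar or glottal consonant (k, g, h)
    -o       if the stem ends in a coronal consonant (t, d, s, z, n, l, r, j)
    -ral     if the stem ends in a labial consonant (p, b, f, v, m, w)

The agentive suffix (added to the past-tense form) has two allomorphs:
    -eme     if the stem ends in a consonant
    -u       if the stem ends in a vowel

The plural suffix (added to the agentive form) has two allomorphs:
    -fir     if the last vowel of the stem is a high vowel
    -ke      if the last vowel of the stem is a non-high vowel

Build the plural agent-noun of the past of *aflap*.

aflapralemeke

The final consonant of *aflap* is /p/, which is labial, so the past-tense suffix is -ral, giving *aflapral*.
Since the final sound of the past-tense form *aflapral* is /l/ (a consonant), it takes -eme, giving *aflapraleme*.
The agentive form *aflapraleme*: last vowel = /e/, a non-high vowel → -ke → *aflapralemeke*.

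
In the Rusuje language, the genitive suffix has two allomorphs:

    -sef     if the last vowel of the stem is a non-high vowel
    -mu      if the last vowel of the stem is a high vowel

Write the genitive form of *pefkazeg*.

The last vowel of *pefkazeg* is /e/, which is a non-high vowel, so the suffix is -sef, giving *pefkazegsef*.

pefkazegsef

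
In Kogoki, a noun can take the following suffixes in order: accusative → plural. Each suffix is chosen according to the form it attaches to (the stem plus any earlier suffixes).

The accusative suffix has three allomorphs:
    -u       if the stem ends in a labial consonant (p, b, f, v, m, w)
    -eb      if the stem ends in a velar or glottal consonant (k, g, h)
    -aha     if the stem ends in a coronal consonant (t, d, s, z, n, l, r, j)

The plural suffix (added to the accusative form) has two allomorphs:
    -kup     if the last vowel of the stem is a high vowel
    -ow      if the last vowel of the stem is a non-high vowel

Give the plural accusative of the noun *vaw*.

*vaw*: final consonant = /w/, labial → -u → *vawu*.
The last vowel of the accusative form *vawu* is /u/, which is a high vowel, so the plural suffix is -kup, giving *vawukup*.

vawukup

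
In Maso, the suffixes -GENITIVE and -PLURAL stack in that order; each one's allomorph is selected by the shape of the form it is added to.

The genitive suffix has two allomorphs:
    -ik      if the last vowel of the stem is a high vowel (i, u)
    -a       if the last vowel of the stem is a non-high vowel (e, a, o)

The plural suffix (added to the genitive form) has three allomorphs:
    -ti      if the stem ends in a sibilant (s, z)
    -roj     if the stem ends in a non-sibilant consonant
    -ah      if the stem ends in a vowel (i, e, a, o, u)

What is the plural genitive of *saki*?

*saki* — last vowel /i/ (a high vowel) → -ik → *sakiik*.
The final sound of the genitive form *sakiik* is /k/, which is a non-sibilant consonant, so the plural suffix is -roj, giving *sakiikroj*.

sakiikroj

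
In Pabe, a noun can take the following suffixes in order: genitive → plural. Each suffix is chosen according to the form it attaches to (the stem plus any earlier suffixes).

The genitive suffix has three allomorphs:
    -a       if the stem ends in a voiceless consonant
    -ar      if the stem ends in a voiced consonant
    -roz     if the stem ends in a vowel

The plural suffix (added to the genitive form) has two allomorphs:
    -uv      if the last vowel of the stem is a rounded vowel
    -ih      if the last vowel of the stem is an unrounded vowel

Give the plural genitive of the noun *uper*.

uperarih

*uper*: final sound = /r/, a voiced consonant → -ar → *uperar*.
The last vowel of the genitive form *uperar* is /a/, which is an unrounded vowel, so the plural suffix is -ih, giving *uperarih*.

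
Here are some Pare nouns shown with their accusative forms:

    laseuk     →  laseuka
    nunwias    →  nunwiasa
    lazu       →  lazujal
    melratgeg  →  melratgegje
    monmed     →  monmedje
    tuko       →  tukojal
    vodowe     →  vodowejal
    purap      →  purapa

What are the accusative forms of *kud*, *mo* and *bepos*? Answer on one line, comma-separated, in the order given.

kudje, mojal, beposa

The pattern is voicing of the final sound: -a when the stem ends in a voiceless consonant (*laseuk*, *nunwias*, *purap*); -je when the stem ends in a voiced consonant (*melratgeg*, *monmed*); -jal when the stem ends in a vowel (*lazu*, *tuko*, *vodowe*).
Since the final sound of *kud* is /d/ (a voiced consonant), it takes -je, giving *kudje*.
*mo*: final sound = /o/, a vowel → -jal → *mojal*.
*bepos*: final sound = /s/, a voiceless consonant → -a → *beposa*.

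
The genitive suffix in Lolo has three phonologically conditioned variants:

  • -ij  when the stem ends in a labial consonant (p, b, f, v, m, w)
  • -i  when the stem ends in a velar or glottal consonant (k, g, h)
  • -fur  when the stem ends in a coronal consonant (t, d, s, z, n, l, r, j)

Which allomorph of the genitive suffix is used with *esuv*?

*esuv*: final consonant = /v/, labial → -ij.

-ij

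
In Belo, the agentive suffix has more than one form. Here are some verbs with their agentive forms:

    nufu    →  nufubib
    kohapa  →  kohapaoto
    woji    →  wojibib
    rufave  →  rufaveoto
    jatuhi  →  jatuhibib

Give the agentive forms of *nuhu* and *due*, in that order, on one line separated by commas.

Looking at the last vowel of each stem: -bib when the last vowel of the stem is a high vowel (*nufu*, *woji*, *jatuhi*); -oto when the last vowel of the stem is a non-high vowel (*kohapa*, *rufave*).
The last vowel of *nuhu* is /u/, which is a high vowel, so the suffix is -bib, giving *nuhubib*.
*due*: last vowel = /e/, a non-high vowel → -oto → *dueoto*.

nuhubib, dueoto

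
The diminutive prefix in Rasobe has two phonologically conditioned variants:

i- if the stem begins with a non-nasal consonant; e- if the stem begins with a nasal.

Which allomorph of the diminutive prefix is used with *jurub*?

i-

Since the first consonant of *jurub* is /j/ (non-nasal), it takes i-.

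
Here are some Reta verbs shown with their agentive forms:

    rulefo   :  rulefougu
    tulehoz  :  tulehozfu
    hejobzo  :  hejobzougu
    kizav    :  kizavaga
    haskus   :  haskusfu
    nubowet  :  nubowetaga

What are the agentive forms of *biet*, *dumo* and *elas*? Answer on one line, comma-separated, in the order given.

The pattern is sibilance of the final sound: -fu when the stem ends in a sibilant (*tulehoz*, *haskus*); -aga when the stem ends in a non-sibilant consonant (*kizav*, *nubowet*); -ugu when the stem ends in a vowel (*rulefo*, *hejobzo*).
*biet*: final sound = /t/, a non-sibilant consonant → -aga → *bietaga*.
*dumo* — final sound /o/ (a vowel) → -ugu → *dumougu*.
*elas* — final sound /s/ (a sibilant) → -fu → *elasfu*.

bietaga, dumougu, elasfu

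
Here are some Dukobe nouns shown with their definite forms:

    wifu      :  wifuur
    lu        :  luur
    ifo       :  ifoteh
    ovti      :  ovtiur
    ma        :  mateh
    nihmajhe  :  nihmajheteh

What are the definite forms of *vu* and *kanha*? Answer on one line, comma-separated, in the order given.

vuur, kanhateh

The pattern is height harmony: -ur when the last vowel of the stem is a high vowel (*wifu*, *lu*, *ovti*); -teh when the last vowel of the stem is a non-high vowel (*ifo*, *ma*, *nihmajhe*).
*vu* — last vowel /u/ (a high vowel) → -ur → *vuur*.
Since the last vowel of *kanha* is /a/ (a non-high vowel), it takes -teh, giving *kanhateh*.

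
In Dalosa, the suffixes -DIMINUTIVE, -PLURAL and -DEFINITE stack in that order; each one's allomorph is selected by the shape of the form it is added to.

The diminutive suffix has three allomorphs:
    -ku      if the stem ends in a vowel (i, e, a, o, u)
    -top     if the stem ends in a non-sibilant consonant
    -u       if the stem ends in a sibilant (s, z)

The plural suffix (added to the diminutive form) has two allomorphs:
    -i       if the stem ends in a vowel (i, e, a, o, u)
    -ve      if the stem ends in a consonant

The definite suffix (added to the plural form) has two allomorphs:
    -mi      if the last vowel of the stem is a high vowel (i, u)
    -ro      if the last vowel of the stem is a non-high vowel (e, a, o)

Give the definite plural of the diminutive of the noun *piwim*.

piwimtopvero

Since the final sound of *piwim* is /m/ (a non-sibilant consonant), it takes -top, giving *piwimtop*.
The diminutive form *piwimtop* — final sound /p/ (a consonant) → -ve → *piwimtopve*.
The plural form *piwimtopve*: last vowel = /e/, a non-high vowel → -ro → *piwimtopvero*.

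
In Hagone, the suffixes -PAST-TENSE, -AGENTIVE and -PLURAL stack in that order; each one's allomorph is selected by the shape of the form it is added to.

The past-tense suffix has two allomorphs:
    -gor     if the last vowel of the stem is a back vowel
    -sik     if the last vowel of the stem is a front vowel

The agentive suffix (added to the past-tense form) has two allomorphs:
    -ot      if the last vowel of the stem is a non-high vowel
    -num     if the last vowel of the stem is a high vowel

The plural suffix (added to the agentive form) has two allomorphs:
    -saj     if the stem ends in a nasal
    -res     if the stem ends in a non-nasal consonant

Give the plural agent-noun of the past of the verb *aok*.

aokgorotres

*aok*: last vowel = /o/, a back vowel → -gor → *aokgor*.
The past-tense form *aokgor*: last vowel = /o/, a non-high vowel → -ot → *aokgorot*.
The agentive form *aokgorot* — final consonant /t/ (non-nasal) → -res → *aokgorotres*.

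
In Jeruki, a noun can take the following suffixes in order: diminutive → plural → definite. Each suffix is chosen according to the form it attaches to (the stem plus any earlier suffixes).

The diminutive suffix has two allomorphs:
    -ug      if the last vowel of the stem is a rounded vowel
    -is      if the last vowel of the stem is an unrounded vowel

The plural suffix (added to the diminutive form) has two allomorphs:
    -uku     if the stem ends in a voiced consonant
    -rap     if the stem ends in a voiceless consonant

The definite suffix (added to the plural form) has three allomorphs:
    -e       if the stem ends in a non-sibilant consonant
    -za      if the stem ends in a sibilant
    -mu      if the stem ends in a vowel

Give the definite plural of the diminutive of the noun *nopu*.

The last vowel of *nopu* is /u/, which is a rounded vowel, so the diminutive suffix is -ug, giving *nopuug*.
The diminutive form *nopuug* — final consonant /g/ (voiced) → -uku → *nopuuguku*.
Since the final sound of the plural form *nopuuguku* is /u/ (a vowel), it takes -mu, giving *nopuugukumu*.

nopuugukumu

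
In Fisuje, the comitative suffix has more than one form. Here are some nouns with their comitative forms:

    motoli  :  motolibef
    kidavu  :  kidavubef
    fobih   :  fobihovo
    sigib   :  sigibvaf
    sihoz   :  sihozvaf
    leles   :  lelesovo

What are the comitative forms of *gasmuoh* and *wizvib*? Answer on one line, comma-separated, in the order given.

gasmuohovo, wizvibvaf

The pattern is voicing of the final sound: -ovo when the stem ends in a voiceless consonant (*fobih*, *leles*); -vaf when the stem ends in a voiced consonant (*sigib*, *sihoz*); -bef when the stem ends in a vowel (*motoli*, *kidavu*).
Since the final sound of *gasmuoh* is /h/ (a voiceless consonant), it takes -ovo, giving *gasmuohovo*.
Since the final sound of *wizvib* is /b/ (a voiced consonant), it takes -vaf, giving *wizvibvaf*.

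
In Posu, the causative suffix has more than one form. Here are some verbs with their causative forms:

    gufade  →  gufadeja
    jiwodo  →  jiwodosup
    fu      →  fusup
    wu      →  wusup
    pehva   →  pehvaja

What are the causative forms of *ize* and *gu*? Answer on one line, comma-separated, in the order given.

Looking at the last vowel of each stem: -sup when the last vowel of the stem is a rounded vowel (*jiwodo*, *fu*, *wu*); -ja when the last vowel of the stem is an unrounded vowel (*gufade*, *pehva*).
*ize*: last vowel = /e/, an unrounded vowel → -ja → *izeja*.
*gu* — last vowel /u/ (a rounded vowel) → -sup → *gusup*.

izeja, gusup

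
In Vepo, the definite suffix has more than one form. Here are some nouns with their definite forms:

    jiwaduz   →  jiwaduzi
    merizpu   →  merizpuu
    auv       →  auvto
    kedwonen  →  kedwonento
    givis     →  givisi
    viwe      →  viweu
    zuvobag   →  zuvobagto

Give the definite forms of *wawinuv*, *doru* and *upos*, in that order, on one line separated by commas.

wawinuvto, doruu, uposi

The suffix is conditioned by the final sound: -i when the stem ends in a sibilant (*jiwaduz*, *givis*); -to when the stem ends in a non-sibilant consonant (*auv*, *kedwonen*, *zuvobag*); -u when the stem ends in a vowel (*merizpu*, *viwe*).
*wawinuv*: final sound = /v/, a non-sibilant consonant → -to → *wawinuvto*.
Since the final sound of *doru* is /u/ (a vowel), it takes -u, giving *doruu*.
*upos* — final sound /s/ (a sibilant) → -i → *uposi*.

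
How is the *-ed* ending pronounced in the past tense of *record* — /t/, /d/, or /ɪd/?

/ɪd/

The stem *record* ends in /t/ or /d/.
The -ed suffix is realized as /ɪd/ after /t, d/; as /t/ after other voiceless consonants; and as /d/ after other voiced sounds.
So -ed on *record* is pronounced /ɪd/.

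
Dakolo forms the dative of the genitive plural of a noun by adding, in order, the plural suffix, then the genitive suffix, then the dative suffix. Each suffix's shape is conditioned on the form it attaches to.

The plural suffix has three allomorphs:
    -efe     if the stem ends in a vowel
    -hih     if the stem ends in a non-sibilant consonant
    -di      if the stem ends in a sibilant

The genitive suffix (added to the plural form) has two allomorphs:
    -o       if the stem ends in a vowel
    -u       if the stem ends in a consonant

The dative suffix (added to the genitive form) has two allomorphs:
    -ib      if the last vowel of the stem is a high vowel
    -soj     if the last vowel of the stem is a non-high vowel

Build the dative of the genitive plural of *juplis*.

juplisdiosoj

The final sound of *juplis* is /s/, which is a sibilant, so the plural suffix is -di, giving *juplisdi*.
The plural form *juplisdi*: final sound = /i/, a vowel → -o → *juplisdio*.
Since the last vowel of the genitive form *juplisdio* is /o/ (a non-high vowel), it takes -soj, giving *juplisdiosoj*.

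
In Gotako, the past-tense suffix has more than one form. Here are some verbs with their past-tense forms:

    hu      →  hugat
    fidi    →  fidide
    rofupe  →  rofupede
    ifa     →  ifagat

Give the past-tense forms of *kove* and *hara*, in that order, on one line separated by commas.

The suffix is conditioned by the last vowel: -de when the last vowel of the stem is a front vowel (*fidi*, *rofupe*); -gat when the last vowel of the stem is a back vowel (*hu*, *ifa*).
*kove* — last vowel /e/ (a front vowel) → -de → *kovede*.
*hara*: last vowel = /a/, a back vowel → -gat → *haragat*.

kovede, haragat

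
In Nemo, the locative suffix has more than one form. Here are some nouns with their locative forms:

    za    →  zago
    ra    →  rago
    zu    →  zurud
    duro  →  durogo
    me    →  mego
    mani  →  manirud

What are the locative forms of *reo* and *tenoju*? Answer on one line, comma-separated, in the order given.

The alternation tracks the last vowel of the stem — -rud when the last vowel of the stem is a high vowel (*zu*, *mani*); -go when the last vowel of the stem is a non-high vowel (*za*, *ra*, *duro*, *me*).
Since the last vowel of *reo* is /o/ (a non-high vowel), it takes -go, giving *reogo*.
Since the last vowel of *tenoju* is /u/ (a high vowel), it takes -rud, giving *tenojurud*.

reogo, tenojurud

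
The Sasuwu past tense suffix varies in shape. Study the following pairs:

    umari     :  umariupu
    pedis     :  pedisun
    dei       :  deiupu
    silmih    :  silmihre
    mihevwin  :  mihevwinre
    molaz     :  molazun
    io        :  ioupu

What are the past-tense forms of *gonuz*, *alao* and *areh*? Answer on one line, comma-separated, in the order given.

The suffix is conditioned by the final sound: -un when the stem ends in a sibilant (*pedis*, *molaz*); -re when the stem ends in a non-sibilant consonant (*silmih*, *mihevwin*); -upu when the stem ends in a vowel (*umari*, *dei*, *io*).
The final sound of *gonuz* is /z/, which is a sibilant, so the suffix is -un, giving *gonuzun*.
Since the final sound of *alao* is /o/ (a vowel), it takes -upu, giving *alaoupu*.
Since the final sound of *areh* is /h/ (a non-sibilant consonant), it takes -re, giving *arehre*.

gonuzun, alaoupu, arehre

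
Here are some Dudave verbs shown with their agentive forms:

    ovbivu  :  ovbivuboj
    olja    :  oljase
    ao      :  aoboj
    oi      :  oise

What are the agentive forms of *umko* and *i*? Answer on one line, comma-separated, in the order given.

umkoboj, ise

Looking at the last vowel of each stem: -boj when the last vowel of the stem is a rounded vowel (*ovbivu*, *ao*); -se when the last vowel of the stem is an unrounded vowel (*olja*, *oi*).
*umko*: last vowel = /o/, a rounded vowel → -boj → *umkoboj*.
*i*: last vowel = /i/, an unrounded vowel → -se → *ise*.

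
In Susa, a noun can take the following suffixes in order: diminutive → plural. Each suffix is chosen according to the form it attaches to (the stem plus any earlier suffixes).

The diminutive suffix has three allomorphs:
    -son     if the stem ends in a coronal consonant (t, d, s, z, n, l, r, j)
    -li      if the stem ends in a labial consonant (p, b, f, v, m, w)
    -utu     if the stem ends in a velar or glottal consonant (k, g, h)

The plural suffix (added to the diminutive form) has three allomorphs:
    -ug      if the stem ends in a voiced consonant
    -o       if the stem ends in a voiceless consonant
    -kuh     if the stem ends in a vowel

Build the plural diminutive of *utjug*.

Since the final consonant of *utjug* is /g/ (velar/glottal), it takes -utu, giving *utjugutu*.
The diminutive form *utjugutu* — final sound /u/ (a vowel) → -kuh → *utjugutukuh*.

utjugutukuh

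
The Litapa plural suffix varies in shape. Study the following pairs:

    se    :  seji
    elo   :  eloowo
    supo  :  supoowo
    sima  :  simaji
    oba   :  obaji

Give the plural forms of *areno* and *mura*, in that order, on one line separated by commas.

arenoowo, muraji

The pattern is rounding harmony: -owo when the last vowel of the stem is a rounded vowel (*elo*, *supo*); -ji when the last vowel of the stem is an unrounded vowel (*se*, *sima*, *oba*).
The last vowel of *areno* is /o/, which is a rounded vowel, so the suffix is -owo, giving *arenoowo*.
Since the last vowel of *mura* is /a/ (an unrounded vowel), it takes -ji, giving *muraji*.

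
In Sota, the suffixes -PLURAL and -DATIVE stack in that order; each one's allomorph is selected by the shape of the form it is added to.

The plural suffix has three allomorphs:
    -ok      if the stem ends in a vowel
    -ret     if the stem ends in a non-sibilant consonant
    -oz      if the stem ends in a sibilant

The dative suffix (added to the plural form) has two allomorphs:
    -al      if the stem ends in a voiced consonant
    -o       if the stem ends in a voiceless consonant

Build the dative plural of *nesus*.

Since the final sound of *nesus* is /s/ (a sibilant), it takes -oz, giving *nesusoz*.
The plural form *nesusoz*: final consonant = /z/, voiced → -al → *nesusozal*.

nesusozal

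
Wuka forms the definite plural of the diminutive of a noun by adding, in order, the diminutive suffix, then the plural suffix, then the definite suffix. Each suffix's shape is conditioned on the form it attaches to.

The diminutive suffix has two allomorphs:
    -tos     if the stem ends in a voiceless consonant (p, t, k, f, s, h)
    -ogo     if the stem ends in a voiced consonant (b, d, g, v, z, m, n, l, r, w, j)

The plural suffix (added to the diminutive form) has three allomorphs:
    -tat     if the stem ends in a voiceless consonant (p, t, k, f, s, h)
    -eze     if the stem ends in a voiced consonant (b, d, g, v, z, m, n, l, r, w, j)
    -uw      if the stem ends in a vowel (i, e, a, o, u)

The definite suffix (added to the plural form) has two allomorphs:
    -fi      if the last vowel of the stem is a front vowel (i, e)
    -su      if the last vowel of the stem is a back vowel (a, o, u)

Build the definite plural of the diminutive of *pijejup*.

*pijejup* — final consonant /p/ (voiceless) → -tos → *pijejuptos*.
Since the final sound of the diminutive form *pijejuptos* is /s/ (a voiceless consonant), it takes -tat, giving *pijejuptostat*.
The plural form *pijejuptostat*: last vowel = /a/, a back vowel → -su → *pijejuptostatsu*.

pijejuptostatsu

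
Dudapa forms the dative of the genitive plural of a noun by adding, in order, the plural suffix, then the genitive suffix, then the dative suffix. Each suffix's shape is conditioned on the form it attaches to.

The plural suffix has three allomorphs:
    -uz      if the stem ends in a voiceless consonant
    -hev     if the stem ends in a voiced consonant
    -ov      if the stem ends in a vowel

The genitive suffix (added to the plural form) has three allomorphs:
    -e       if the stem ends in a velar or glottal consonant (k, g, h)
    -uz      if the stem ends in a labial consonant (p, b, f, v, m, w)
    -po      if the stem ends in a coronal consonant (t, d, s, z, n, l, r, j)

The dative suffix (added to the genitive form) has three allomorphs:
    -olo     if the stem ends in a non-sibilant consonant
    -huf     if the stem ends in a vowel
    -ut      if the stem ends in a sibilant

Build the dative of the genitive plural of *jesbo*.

jesboovuzut

*jesbo*: final sound = /o/, a vowel → -ov → *jesboov*.
Since the final consonant of the plural form *jesboov* is /v/ (labial), it takes -uz, giving *jesboovuz*.
The genitive form *jesboovuz*: final sound = /z/, a sibilant → -ut → *jesboovuzut*.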